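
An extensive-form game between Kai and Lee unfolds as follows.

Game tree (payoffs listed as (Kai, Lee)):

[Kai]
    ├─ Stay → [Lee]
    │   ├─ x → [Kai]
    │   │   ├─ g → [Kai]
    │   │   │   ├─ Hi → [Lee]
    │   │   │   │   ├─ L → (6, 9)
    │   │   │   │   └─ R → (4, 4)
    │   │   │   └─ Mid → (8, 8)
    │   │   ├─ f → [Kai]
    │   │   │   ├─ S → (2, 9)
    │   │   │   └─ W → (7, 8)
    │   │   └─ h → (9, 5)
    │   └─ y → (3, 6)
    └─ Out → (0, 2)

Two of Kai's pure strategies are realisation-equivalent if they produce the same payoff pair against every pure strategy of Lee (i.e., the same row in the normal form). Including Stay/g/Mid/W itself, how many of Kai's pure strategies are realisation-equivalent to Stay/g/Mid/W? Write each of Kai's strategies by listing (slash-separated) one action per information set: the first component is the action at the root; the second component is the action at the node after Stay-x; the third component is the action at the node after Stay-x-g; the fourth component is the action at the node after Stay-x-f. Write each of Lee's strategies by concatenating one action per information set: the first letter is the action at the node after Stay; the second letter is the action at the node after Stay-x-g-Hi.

2

Row for Stay/g/Mid/W (columns xL, xR, yL, yR): (8,8) (8,8) (3,6) (3,6).
Under Stay/g/Mid/W, Kai's choice at the node after Stay-x-f can never be reached regardless of what Lee does, so varying those choices leaves every outcome unchanged.
Holding the reachable choices fixed and varying the unreachable one freely already gives 2 equivalent strategies.
No other strategy reproduces this row, so those 2 are the full class: Stay/g/Mid/S, Stay/g/Mid/W.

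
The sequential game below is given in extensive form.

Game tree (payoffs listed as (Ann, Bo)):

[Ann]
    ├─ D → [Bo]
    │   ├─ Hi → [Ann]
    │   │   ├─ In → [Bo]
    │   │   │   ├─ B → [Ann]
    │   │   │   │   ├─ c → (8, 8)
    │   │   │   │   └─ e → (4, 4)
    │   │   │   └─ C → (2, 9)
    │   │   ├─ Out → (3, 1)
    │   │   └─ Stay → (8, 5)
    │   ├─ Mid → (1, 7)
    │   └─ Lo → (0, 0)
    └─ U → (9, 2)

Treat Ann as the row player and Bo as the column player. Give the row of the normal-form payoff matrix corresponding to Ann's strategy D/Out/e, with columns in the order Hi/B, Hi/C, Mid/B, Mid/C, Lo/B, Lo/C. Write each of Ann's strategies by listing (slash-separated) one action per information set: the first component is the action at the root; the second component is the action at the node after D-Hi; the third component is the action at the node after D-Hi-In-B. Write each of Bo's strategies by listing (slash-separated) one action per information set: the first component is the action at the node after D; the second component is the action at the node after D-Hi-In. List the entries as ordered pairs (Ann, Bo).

(3,1) (3,1) (1,7) (1,7) (0,0) (0,0)

vs Hi/B: Ann plays D → Bo plays Hi at [D] → Ann plays Out at [D-Hi] → (3, 1)
vs Hi/C: Ann plays D → Bo plays Hi at [D] → Ann plays Out at [D-Hi] → (3, 1)
vs Mid/B: Ann plays D → Bo plays Mid at [D] → (1, 7)
vs Mid/C: Ann plays D → Bo plays Mid at [D] → (1, 7)
vs Lo/B: Ann plays D → Bo plays Lo at [D] → (0, 0)
vs Lo/C: Ann plays D → Bo plays Lo at [D] → (0, 0)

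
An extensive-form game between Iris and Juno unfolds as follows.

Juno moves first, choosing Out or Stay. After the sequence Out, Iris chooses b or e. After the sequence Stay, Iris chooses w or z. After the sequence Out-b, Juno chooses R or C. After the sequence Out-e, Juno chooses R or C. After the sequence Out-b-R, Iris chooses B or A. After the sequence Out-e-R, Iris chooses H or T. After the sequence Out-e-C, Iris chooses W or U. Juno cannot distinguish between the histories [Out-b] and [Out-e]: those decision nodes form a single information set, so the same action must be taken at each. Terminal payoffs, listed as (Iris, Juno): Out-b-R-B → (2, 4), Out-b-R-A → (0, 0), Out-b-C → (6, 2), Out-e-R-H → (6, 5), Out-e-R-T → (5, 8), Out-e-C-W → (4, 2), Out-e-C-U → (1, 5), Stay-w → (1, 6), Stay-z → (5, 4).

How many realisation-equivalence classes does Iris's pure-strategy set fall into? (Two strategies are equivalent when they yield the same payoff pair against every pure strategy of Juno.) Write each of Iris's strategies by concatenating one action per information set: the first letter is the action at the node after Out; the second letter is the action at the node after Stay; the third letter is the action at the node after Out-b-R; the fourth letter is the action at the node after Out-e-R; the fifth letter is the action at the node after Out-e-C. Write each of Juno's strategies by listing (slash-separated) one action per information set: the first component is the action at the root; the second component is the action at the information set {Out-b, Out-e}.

Iris has 32 pure strategies: bwBHW, bwBHU, bwBTW, bwBTU, bwAHW, bwAHU, bwATW, bwATU, bzBHW, bzBHU, bzBTW, bzBTU, bzAHW, bzAHU, bzATW, bzATU, ewBHW, ewBHU, ewBTW, ewBTU, ewAHW, ewAHU, ewATW, ewATU, ezBHW, ezBHU, ezBTW, ezBTU, ezAHW, ezAHU, ezATW, ezATU. Columns: Out/R, Out/C, Stay/R, Stay/C.
{bwBHW, bwBHU, bwBTW, bwBTU} → row (2,4) (6,2) (1,6) (1,6)
{bwAHW, bwAHU, bwATW, bwATU} → row (0,0) (6,2) (1,6) (1,6)
{bzBHW, bzBHU, bzBTW, bzBTU} → row (2,4) (6,2) (5,4) (5,4)
{bzAHW, bzAHU, bzATW, bzATU} → row (0,0) (6,2) (5,4) (5,4)
{ewBHW, ewAHW} → row (6,5) (4,2) (1,6) (1,6)
{ewBHU, ewAHU} → row (6,5) (1,5) (1,6) (1,6)
{ewBTW, ewATW} → row (5,8) (4,2) (1,6) (1,6)
{ewBTU, ewATU} → row (5,8) (1,5) (1,6) (1,6)
{ezBHW, ezAHW} → row (6,5) (4,2) (5,4) (5,4)
{ezBHU, ezAHU} → row (6,5) (1,5) (5,4) (5,4)
{ezBTW, ezATW} → row (5,8) (4,2) (5,4) (5,4)
{ezBTU, ezATU} → row (5,8) (1,5) (5,4) (5,4)
That's 12 distinct rows out of 32 strategies.

12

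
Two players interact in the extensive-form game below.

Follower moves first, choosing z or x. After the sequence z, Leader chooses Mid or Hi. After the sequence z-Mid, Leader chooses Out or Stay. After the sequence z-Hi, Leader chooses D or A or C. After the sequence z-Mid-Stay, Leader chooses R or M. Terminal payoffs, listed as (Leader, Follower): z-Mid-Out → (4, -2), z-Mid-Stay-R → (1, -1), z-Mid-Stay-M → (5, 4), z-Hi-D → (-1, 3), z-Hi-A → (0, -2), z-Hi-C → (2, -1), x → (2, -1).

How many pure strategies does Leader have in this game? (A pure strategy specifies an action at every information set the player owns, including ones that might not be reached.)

Leader owns the node after z with actions {Mid, Hi} — two choices.
Leader owns the node after z-Mid with actions {Out, Stay} — two choices.
Leader owns the node after z-Hi with actions {D, A, C} — three choices.
Leader owns the node after z-Mid-Stay with actions {R, M} — two choices.
A pure strategy fixes one action at each information set independently, so the count is the product 2 × 2 × 3 × 2 = 24.
(For reference, Follower has 2 pure strategies, giving a 24×2 normal-form matrix.)

24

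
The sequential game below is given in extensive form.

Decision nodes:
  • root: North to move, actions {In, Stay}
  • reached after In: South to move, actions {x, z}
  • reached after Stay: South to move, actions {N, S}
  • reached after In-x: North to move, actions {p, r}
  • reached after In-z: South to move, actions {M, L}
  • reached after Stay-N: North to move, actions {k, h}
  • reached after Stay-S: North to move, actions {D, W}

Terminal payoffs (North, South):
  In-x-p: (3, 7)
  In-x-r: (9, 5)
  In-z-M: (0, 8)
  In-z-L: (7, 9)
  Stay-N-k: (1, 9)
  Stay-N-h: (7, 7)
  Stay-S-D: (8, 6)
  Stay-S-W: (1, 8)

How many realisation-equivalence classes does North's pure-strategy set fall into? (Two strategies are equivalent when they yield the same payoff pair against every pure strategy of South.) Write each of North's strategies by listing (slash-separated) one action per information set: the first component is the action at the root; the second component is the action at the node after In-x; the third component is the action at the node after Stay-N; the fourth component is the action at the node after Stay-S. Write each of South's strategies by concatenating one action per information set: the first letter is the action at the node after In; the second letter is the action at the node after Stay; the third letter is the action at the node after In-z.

6

North has 16 pure strategies: In/p/k/D, In/p/k/W, In/p/h/D, In/p/h/W, In/r/k/D, In/r/k/W, In/r/h/D, In/r/h/W, Stay/p/k/D, Stay/p/k/W, Stay/p/h/D, Stay/p/h/W, Stay/r/k/D, Stay/r/k/W, Stay/r/h/D, Stay/r/h/W. Columns: xNM, xNL, xSM, xSL, zNM, zNL, zSM, zSL.
{In/p/k/D, In/p/k/W, In/p/h/D, In/p/h/W} → row (3,7) (3,7) (3,7) (3,7) (0,8) (7,9) (0,8) (7,9)
{In/r/k/D, In/r/k/W, In/r/h/D, In/r/h/W} → row (9,5) (9,5) (9,5) (9,5) (0,8) (7,9) (0,8) (7,9)
{Stay/p/k/D, Stay/r/k/D} → row (1,9) (1,9) (8,6) (8,6) (1,9) (1,9) (8,6) (8,6)
{Stay/p/k/W, Stay/r/k/W} → row (1,9) (1,9) (1,8) (1,8) (1,9) (1,9) (1,8) (1,8)
{Stay/p/h/D, Stay/r/h/D} → row (7,7) (7,7) (8,6) (8,6) (7,7) (7,7) (8,6) (8,6)
{Stay/p/h/W, Stay/r/h/W} → row (7,7) (7,7) (1,8) (1,8) (7,7) (7,7) (1,8) (1,8)
That's 6 distinct rows out of 16 strategies.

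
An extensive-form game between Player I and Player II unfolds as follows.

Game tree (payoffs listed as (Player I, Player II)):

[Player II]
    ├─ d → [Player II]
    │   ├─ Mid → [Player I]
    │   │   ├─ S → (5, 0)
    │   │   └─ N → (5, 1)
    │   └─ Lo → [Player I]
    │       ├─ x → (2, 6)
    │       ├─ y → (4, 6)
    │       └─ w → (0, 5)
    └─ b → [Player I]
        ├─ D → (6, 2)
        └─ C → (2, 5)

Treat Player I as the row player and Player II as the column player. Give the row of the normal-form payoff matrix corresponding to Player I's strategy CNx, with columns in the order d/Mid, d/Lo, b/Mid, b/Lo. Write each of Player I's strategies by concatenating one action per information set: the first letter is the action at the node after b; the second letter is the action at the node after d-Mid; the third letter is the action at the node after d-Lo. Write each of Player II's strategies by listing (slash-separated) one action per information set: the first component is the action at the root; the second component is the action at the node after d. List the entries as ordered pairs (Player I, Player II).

vs d/Mid: Player II plays d → Player II plays Mid at [d] → Player I plays N at [d-Mid] → (5, 1)
vs d/Lo: Player II plays d → Player II plays Lo at [d] → Player I plays x at [d-Lo] → (2, 6)
vs b/Mid: Player II plays b → Player I plays C at [b] → (2, 5)
vs b/Lo: Player II plays b → Player I plays C at [b] → (2, 5)

(5,1) (2,6) (2,5) (2,5)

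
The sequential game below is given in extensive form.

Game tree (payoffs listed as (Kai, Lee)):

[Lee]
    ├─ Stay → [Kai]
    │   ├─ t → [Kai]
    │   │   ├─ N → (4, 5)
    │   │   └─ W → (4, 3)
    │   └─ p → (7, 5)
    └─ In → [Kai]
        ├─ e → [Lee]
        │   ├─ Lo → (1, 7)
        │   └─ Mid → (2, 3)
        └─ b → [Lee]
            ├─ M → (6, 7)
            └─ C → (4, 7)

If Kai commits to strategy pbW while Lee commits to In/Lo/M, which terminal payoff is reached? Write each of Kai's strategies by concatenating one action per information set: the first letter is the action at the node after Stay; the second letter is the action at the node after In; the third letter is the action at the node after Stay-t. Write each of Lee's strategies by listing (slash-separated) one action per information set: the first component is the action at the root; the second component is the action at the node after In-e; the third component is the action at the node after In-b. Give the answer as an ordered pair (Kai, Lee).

Trace the play path from the root:
  Lee plays In
  Kai plays b at [In]
  Lee plays M at [In-b]
→ terminal payoff (6, 7).
(Kai's choice at the node after Stay is never reached on this path, so it doesn't affect the outcome.)

(6, 7)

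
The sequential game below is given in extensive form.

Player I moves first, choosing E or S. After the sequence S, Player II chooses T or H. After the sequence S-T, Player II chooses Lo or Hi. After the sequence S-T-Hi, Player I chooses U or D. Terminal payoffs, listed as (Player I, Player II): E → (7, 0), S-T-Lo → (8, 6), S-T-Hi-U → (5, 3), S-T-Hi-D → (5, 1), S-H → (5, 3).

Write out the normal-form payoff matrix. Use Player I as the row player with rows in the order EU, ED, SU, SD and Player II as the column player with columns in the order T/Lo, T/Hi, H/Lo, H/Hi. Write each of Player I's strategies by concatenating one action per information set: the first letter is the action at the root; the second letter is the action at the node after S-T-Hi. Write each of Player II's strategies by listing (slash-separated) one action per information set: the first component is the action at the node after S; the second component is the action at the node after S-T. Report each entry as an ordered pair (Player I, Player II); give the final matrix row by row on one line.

EU: (7,0) (7,0) (7,0) (7,0) | ED: (7,0) (7,0) (7,0) (7,0) | SU: (8,6) (5,3) (5,3) (5,3) | SD: (8,6) (5,1) (5,3) (5,3)

         T/Lo     T/Hi     H/Lo     H/Hi
  EU    (7,0)    (7,0)    (7,0)    (7,0)
  ED    (7,0)    (7,0)    (7,0)    (7,0)
  SU    (8,6)    (5,3)    (5,3)    (5,3)
  SD    (8,6)    (5,1)    (5,3)    (5,3)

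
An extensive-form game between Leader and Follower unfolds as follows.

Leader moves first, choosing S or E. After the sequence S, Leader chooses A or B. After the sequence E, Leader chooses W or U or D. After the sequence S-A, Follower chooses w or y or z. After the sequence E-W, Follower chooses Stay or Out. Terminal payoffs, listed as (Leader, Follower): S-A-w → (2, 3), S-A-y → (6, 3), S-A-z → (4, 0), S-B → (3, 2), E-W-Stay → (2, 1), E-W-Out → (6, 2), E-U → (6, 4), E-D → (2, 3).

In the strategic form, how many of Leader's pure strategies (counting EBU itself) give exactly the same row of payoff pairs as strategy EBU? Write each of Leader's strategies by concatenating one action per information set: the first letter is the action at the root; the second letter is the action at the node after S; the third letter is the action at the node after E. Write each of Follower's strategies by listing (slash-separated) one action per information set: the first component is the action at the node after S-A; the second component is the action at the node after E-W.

Row for EBU (columns w/Stay, w/Out, y/Stay, y/Out, z/Stay, z/Out): (6,4) (6,4) (6,4) (6,4) (6,4) (6,4).
Under EBU, Leader's choice at the node after S can never be reached regardless of what Follower does, so varying those choices leaves every outcome unchanged.
Holding the reachable choices fixed and varying the unreachable one freely already gives 2 equivalent strategies.
No other strategy reproduces this row, so those 2 are the full class: EAU, EBU.

2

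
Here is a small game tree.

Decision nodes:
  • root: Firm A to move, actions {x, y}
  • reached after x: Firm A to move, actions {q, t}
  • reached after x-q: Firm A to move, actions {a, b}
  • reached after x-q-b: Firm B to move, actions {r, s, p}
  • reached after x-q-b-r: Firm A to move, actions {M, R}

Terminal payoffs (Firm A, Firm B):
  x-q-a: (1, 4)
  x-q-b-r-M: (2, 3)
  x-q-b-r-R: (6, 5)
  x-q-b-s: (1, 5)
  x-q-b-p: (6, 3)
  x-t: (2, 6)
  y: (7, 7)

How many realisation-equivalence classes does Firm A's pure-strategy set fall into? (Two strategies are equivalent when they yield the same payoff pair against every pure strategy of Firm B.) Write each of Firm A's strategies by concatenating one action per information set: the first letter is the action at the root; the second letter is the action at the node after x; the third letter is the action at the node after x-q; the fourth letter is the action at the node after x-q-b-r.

Firm A has 16 pure strategies: xqaM, xqaR, xqbM, xqbR, xtaM, xtaR, xtbM, xtbR, yqaM, yqaR, yqbM, yqbR, ytaM, ytaR, ytbM, ytbR. Columns: r, s, p.
{xqaM, xqaR} → row (1,4) (1,4) (1,4)
{xqbM} → row (2,3) (1,5) (6,3)
{xqbR} → row (6,5) (1,5) (6,3)
{xtaM, xtaR, xtbM, xtbR} → row (2,6) (2,6) (2,6)
{yqaM, yqaR, yqbM, yqbR, ytaM, ytaR, ytbM, ytbR} → row (7,7) (7,7) (7,7)
That's 5 distinct rows out of 16 strategies.

5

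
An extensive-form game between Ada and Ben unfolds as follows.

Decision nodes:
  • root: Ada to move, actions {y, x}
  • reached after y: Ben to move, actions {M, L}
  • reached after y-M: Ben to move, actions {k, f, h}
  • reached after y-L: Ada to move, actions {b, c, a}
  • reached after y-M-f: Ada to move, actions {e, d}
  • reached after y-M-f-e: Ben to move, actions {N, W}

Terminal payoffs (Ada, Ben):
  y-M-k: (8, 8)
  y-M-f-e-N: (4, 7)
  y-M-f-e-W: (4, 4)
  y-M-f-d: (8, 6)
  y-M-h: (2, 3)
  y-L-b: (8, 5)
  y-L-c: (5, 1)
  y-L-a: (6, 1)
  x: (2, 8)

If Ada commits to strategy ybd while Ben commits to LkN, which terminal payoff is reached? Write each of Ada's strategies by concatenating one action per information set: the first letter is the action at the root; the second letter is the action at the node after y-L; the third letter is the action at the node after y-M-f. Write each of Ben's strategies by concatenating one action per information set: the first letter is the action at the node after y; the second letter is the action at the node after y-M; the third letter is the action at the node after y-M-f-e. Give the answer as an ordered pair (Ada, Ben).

(8, 5)

Trace the play path from the root:
  Ada plays y
  Ben plays L at [y]
  Ada plays b at [y-L]
→ terminal payoff (8, 5).
(Ada's choice at the node after y-M-f is never reached on this path, so it doesn't affect the outcome.)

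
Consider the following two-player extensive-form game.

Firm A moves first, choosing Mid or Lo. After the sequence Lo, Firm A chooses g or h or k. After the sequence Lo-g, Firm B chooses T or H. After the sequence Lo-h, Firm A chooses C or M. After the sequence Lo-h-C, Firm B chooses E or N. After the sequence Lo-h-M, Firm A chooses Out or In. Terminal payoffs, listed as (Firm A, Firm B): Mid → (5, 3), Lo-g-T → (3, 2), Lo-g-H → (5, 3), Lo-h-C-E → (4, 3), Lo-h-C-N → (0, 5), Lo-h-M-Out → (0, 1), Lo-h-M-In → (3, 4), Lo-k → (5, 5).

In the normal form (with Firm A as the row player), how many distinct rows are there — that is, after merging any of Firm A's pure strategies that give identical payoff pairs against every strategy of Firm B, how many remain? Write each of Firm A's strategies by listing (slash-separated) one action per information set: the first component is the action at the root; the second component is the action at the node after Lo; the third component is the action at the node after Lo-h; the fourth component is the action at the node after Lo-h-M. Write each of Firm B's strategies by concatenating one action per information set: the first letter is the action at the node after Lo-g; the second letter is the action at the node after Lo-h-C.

6

Firm A has 24 pure strategies: Mid/g/C/Out, Mid/g/C/In, Mid/g/M/Out, Mid/g/M/In, Mid/h/C/Out, Mid/h/C/In, Mid/h/M/Out, Mid/h/M/In, Mid/k/C/Out, Mid/k/C/In, Mid/k/M/Out, Mid/k/M/In, Lo/g/C/Out, Lo/g/C/In, Lo/g/M/Out, Lo/g/M/In, Lo/h/C/Out, Lo/h/C/In, Lo/h/M/Out, Lo/h/M/In, Lo/k/C/Out, Lo/k/C/In, Lo/k/M/Out, Lo/k/M/In. Columns: TE, TN, HE, HN.
{Mid/g/C/Out, Mid/g/C/In, Mid/g/M/Out, Mid/g/M/In, Mid/h/C/Out, Mid/h/C/In, Mid/h/M/Out, Mid/h/M/In, Mid/k/C/Out, Mid/k/C/In, Mid/k/M/Out, Mid/k/M/In} → row (5,3) (5,3) (5,3) (5,3)
{Lo/g/C/Out, Lo/g/C/In, Lo/g/M/Out, Lo/g/M/In} → row (3,2) (3,2) (5,3) (5,3)
{Lo/h/C/Out, Lo/h/C/In} → row (4,3) (0,5) (4,3) (0,5)
{Lo/h/M/Out} → row (0,1) (0,1) (0,1) (0,1)
{Lo/h/M/In} → row (3,4) (3,4) (3,4) (3,4)
{Lo/k/C/Out, Lo/k/C/In, Lo/k/M/Out, Lo/k/M/In} → row (5,5) (5,5) (5,5) (5,5)
That's 6 distinct rows out of 24 strategies.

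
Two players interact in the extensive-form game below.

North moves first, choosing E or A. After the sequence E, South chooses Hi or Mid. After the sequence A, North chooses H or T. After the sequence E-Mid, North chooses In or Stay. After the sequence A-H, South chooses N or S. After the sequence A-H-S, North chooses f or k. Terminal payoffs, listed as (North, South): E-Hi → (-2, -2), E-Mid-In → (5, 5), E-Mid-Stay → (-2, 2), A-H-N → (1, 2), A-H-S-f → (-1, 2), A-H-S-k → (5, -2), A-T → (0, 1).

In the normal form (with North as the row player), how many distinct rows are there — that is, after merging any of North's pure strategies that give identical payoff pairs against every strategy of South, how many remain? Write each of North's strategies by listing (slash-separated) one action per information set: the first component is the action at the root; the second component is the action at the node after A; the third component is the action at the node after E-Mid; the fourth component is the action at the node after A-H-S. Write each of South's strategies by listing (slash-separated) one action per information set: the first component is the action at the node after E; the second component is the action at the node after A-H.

North has 16 pure strategies: E/H/In/f, E/H/In/k, E/H/Stay/f, E/H/Stay/k, E/T/In/f, E/T/In/k, E/T/Stay/f, E/T/Stay/k, A/H/In/f, A/H/In/k, A/H/Stay/f, A/H/Stay/k, A/T/In/f, A/T/In/k, A/T/Stay/f, A/T/Stay/k. Columns: Hi/N, Hi/S, Mid/N, Mid/S.
{E/H/In/f, E/H/In/k, E/T/In/f, E/T/In/k} → row (-2,-2) (-2,-2) (5,5) (5,5)
{E/H/Stay/f, E/H/Stay/k, E/T/Stay/f, E/T/Stay/k} → row (-2,-2) (-2,-2) (-2,2) (-2,2)
{A/H/In/f, A/H/Stay/f} → row (1,2) (-1,2) (1,2) (-1,2)
{A/H/In/k, A/H/Stay/k} → row (1,2) (5,-2) (1,2) (5,-2)
{A/T/In/f, A/T/In/k, A/T/Stay/f, A/T/Stay/k} → row (0,1) (0,1) (0,1) (0,1)
That's 5 distinct rows out of 16 strategies.

5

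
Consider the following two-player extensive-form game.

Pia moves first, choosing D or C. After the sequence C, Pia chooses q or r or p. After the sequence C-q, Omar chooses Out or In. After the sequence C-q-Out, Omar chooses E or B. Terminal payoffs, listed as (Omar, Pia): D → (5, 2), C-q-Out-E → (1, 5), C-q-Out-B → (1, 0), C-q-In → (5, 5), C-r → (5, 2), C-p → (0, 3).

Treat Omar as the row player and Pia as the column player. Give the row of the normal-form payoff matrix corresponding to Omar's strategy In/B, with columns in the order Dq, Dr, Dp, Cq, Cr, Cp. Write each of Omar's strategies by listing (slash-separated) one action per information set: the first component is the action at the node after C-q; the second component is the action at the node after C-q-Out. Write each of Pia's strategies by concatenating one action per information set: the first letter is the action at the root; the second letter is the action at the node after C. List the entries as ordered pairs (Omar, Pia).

vs Dq: Pia plays D → (5, 2)
vs Dr: Pia plays D → (5, 2)
vs Dp: Pia plays D → (5, 2)
vs Cq: Pia plays C → Pia plays q at [C] → Omar plays In at [C-q] → (5, 5)
vs Cr: Pia plays C → Pia plays r at [C] → (5, 2)
vs Cp: Pia plays C → Pia plays p at [C] → (0, 3)

(5,2) (5,2) (5,2) (5,5) (5,2) (0,3)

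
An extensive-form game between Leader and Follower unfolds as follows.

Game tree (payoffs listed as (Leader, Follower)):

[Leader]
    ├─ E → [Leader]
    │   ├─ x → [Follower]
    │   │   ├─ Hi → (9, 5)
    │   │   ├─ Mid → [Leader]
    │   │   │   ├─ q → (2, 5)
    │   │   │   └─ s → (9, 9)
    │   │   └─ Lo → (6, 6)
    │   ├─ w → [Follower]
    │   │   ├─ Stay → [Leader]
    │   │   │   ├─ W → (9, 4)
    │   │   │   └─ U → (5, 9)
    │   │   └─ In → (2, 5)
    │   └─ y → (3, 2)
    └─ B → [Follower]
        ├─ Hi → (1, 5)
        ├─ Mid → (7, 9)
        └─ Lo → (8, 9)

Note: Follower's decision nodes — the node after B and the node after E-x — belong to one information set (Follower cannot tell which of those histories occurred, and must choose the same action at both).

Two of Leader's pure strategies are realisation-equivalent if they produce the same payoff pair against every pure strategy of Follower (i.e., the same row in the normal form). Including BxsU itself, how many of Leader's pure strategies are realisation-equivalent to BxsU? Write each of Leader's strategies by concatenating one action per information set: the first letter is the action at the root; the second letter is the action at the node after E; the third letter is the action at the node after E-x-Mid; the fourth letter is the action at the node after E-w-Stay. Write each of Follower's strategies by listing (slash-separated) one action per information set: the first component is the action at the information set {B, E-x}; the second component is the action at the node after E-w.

Row for BxsU (columns Hi/Stay, Hi/In, Mid/Stay, Mid/In, Lo/Stay, Lo/In): (1,5) (1,5) (7,9) (7,9) (8,9) (8,9).
Under BxsU, Leader's choice at the node after E and at the node after E-x-Mid and at the node after E-w-Stay can never be reached regardless of what Follower does, so varying those choices leaves every outcome unchanged.
Holding the reachable choices fixed and varying the unreachable ones freely already gives 3 × 2 × 2 = 12 equivalent strategies.
No other strategy reproduces this row, so those 12 are the full class: BxqW, BxqU, BxsW, BxsU, BwqW, BwqU, BwsW, BwsU, ByqW, ByqU, BysW, BysU.

12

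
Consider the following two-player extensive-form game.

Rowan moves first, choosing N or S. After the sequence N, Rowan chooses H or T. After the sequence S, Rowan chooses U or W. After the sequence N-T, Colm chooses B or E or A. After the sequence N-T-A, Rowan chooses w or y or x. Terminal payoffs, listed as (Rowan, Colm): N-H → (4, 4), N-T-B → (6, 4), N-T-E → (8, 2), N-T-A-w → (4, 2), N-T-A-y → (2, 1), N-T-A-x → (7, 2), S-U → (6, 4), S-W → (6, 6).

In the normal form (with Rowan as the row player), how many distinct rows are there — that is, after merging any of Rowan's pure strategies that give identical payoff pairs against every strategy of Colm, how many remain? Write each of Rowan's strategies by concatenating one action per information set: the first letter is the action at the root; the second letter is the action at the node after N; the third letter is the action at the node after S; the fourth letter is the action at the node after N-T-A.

6

Rowan has 24 pure strategies: NHUw, NHUy, NHUx, NHWw, NHWy, NHWx, NTUw, NTUy, NTUx, NTWw, NTWy, NTWx, SHUw, SHUy, SHUx, SHWw, SHWy, SHWx, STUw, STUy, STUx, STWw, STWy, STWx. Columns: B, E, A.
{NHUw, NHUy, NHUx, NHWw, NHWy, NHWx} → row (4,4) (4,4) (4,4)
{NTUw, NTWw} → row (6,4) (8,2) (4,2)
{NTUy, NTWy} → row (6,4) (8,2) (2,1)
{NTUx, NTWx} → row (6,4) (8,2) (7,2)
{SHUw, SHUy, SHUx, STUw, STUy, STUx} → row (6,4) (6,4) (6,4)
{SHWw, SHWy, SHWx, STWw, STWy, STWx} → row (6,6) (6,6) (6,6)
That's 6 distinct rows out of 24 strategies.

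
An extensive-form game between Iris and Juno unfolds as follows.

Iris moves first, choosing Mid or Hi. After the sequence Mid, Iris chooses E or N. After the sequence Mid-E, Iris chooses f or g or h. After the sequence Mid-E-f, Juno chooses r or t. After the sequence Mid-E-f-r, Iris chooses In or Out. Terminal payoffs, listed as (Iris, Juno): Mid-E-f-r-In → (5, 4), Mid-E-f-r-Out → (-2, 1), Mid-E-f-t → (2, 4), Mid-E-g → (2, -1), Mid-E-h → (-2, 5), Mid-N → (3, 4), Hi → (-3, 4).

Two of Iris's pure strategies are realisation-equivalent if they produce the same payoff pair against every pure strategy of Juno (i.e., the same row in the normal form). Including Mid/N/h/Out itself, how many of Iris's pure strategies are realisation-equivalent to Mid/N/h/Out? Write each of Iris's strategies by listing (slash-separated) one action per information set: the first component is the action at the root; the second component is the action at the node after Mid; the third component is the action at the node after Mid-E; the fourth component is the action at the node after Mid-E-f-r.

Row for Mid/N/h/Out (columns r, t): (3,4) (3,4).
Under Mid/N/h/Out, Iris's choice at the node after Mid-E and at the node after Mid-E-f-r can never be reached regardless of what Juno does, so varying those choices leaves every outcome unchanged.
Holding the reachable choices fixed and varying the unreachable ones freely already gives 3 × 2 = 6 equivalent strategies.
No other strategy reproduces this row, so those 6 are the full class: Mid/N/f/In, Mid/N/f/Out, Mid/N/g/In, Mid/N/g/Out, Mid/N/h/In, Mid/N/h/Out.

6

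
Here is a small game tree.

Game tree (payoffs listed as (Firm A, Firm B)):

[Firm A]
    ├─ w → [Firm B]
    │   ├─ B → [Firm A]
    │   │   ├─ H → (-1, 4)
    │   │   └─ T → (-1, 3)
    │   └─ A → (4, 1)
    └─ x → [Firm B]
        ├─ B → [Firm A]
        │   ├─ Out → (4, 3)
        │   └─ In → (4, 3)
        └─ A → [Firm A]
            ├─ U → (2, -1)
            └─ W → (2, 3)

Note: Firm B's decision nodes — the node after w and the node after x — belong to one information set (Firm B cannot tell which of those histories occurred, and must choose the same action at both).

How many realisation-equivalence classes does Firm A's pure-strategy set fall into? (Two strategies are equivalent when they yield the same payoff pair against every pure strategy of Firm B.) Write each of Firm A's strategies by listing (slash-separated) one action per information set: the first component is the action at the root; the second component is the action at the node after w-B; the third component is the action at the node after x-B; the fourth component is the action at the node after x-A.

Firm A has 16 pure strategies: w/H/Out/U, w/H/Out/W, w/H/In/U, w/H/In/W, w/T/Out/U, w/T/Out/W, w/T/In/U, w/T/In/W, x/H/Out/U, x/H/Out/W, x/H/In/U, x/H/In/W, x/T/Out/U, x/T/Out/W, x/T/In/U, x/T/In/W. Columns: B, A.
{w/H/Out/U, w/H/Out/W, w/H/In/U, w/H/In/W} → row (-1,4) (4,1)
{w/T/Out/U, w/T/Out/W, w/T/In/U, w/T/In/W} → row (-1,3) (4,1)
{x/H/Out/U, x/H/In/U, x/T/Out/U, x/T/In/U} → row (4,3) (2,-1)
{x/H/Out/W, x/H/In/W, x/T/Out/W, x/T/In/W} → row (4,3) (2,3)
That's 4 distinct rows out of 16 strategies.

4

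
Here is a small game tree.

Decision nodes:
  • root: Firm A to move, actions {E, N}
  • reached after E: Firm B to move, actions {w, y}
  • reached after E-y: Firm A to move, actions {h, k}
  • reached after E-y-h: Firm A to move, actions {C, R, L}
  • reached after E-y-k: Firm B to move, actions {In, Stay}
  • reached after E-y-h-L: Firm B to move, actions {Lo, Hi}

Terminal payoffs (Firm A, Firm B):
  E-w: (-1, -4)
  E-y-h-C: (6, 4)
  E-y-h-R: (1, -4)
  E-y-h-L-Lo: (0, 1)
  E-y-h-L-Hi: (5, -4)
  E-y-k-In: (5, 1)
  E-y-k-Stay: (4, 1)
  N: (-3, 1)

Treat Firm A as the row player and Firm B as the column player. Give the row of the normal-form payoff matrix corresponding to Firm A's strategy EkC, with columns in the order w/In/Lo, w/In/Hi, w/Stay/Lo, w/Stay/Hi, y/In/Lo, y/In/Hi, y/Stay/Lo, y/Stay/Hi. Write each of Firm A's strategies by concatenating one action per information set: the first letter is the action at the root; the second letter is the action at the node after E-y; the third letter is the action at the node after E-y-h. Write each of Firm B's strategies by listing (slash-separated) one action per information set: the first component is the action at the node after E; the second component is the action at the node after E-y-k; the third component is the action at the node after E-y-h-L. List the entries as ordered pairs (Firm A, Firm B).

(-1,-4) (-1,-4) (-1,-4) (-1,-4) (5,1) (5,1) (4,1) (4,1)

vs w/In/Lo: Firm A plays E → Firm B plays w at [E] → (-1, -4)
vs w/In/Hi: Firm A plays E → Firm B plays w at [E] → (-1, -4)
vs w/Stay/Lo: Firm A plays E → Firm B plays w at [E] → (-1, -4)
vs w/Stay/Hi: Firm A plays E → Firm B plays w at [E] → (-1, -4)
vs y/In/Lo: Firm A plays E → Firm B plays y at [E] → Firm A plays k at [E-y] → Firm B plays In at [E-y-k] → (5, 1)
vs y/In/Hi: Firm A plays E → Firm B plays y at [E] → Firm A plays k at [E-y] → Firm B plays In at [E-y-k] → (5, 1)
vs y/Stay/Lo: Firm A plays E → Firm B plays y at [E] → Firm A plays k at [E-y] → Firm B plays Stay at [E-y-k] → (4, 1)
vs y/Stay/Hi: Firm A plays E → Firm B plays y at [E] → Firm A plays k at [E-y] → Firm B plays Stay at [E-y-k] → (4, 1)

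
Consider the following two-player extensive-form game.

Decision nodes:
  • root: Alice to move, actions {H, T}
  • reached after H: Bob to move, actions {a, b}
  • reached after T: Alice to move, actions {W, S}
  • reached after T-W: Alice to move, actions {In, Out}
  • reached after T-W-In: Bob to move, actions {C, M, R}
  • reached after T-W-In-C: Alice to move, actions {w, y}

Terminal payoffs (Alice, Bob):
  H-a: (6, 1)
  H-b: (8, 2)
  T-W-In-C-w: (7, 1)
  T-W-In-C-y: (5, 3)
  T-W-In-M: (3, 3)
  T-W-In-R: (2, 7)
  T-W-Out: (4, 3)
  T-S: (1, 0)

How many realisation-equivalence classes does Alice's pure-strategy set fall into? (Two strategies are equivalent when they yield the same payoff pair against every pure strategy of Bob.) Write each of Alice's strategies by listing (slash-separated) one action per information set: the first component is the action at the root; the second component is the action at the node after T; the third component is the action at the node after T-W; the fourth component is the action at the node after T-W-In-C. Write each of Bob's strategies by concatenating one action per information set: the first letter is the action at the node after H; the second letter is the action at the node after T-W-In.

Alice has 16 pure strategies: H/W/In/w, H/W/In/y, H/W/Out/w, H/W/Out/y, H/S/In/w, H/S/In/y, H/S/Out/w, H/S/Out/y, T/W/In/w, T/W/In/y, T/W/Out/w, T/W/Out/y, T/S/In/w, T/S/In/y, T/S/Out/w, T/S/Out/y. Columns: aC, aM, aR, bC, bM, bR.
{H/W/In/w, H/W/In/y, H/W/Out/w, H/W/Out/y, H/S/In/w, H/S/In/y, H/S/Out/w, H/S/Out/y} → row (6,1) (6,1) (6,1) (8,2) (8,2) (8,2)
{T/W/In/w} → row (7,1) (3,3) (2,7) (7,1) (3,3) (2,7)
{T/W/In/y} → row (5,3) (3,3) (2,7) (5,3) (3,3) (2,7)
{T/W/Out/w, T/W/Out/y} → row (4,3) (4,3) (4,3) (4,3) (4,3) (4,3)
{T/S/In/w, T/S/In/y, T/S/Out/w, T/S/Out/y} → row (1,0) (1,0) (1,0) (1,0) (1,0) (1,0)
That's 5 distinct rows out of 16 strategies.

5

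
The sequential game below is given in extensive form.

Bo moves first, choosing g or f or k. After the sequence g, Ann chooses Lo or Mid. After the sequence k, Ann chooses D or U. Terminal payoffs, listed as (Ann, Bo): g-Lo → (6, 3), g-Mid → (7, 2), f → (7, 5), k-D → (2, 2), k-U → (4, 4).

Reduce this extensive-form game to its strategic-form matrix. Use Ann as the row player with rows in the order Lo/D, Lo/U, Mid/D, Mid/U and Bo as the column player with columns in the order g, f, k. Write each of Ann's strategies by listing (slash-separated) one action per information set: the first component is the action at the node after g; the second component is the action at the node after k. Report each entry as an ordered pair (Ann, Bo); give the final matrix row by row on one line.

Lo/D: (6,3) (7,5) (2,2) | Lo/U: (6,3) (7,5) (4,4) | Mid/D: (7,2) (7,5) (2,2) | Mid/U: (7,2) (7,5) (4,4)

Row Lo/D: g→(6,3), f→(7,5), k→(2,2)
Row Lo/U: g→(6,3), f→(7,5), k→(4,4)
Row Mid/D: g→(7,2), f→(7,5), k→(2,2)
Row Mid/U: g→(7,2), f→(7,5), k→(4,4)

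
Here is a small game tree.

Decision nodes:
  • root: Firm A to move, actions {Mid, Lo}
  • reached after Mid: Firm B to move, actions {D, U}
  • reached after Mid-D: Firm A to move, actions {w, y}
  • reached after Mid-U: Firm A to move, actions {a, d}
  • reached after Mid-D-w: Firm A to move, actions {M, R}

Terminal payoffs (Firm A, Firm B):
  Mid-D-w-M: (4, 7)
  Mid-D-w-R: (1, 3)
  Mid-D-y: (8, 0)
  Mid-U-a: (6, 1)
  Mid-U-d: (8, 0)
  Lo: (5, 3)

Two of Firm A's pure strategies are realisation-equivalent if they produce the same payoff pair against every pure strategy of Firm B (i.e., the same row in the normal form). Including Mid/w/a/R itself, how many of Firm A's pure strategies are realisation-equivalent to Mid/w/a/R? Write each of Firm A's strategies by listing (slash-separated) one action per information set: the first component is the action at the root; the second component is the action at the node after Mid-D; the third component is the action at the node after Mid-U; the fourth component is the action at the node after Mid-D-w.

Row for Mid/w/a/R (columns D, U): (1,3) (6,1).
Every one of Firm A's information sets is on the play path for some reply by Firm B when Firm A follows Mid/w/a/R.
Changing the action at any of them therefore changes at least one column, so only Mid/w/a/R itself gives this row.

1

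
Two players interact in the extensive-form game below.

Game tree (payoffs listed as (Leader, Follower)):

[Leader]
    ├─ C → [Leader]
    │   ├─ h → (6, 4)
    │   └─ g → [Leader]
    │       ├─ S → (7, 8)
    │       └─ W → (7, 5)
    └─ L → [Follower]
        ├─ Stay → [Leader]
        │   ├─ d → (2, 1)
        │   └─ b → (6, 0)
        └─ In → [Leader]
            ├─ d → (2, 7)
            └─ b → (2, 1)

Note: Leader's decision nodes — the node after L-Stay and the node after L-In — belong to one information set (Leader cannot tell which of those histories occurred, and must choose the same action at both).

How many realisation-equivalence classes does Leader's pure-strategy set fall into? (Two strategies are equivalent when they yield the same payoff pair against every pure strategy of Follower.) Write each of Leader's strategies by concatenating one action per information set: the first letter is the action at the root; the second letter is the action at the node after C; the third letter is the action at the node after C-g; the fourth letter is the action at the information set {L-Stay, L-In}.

5

Leader has 16 pure strategies: ChSd, ChSb, ChWd, ChWb, CgSd, CgSb, CgWd, CgWb, LhSd, LhSb, LhWd, LhWb, LgSd, LgSb, LgWd, LgWb. Columns: Stay, In.
{ChSd, ChSb, ChWd, ChWb} → row (6,4) (6,4)
{CgSd, CgSb} → row (7,8) (7,8)
{CgWd, CgWb} → row (7,5) (7,5)
{LhSd, LhWd, LgSd, LgWd} → row (2,1) (2,7)
{LhSb, LhWb, LgSb, LgWb} → row (6,0) (2,1)
That's 5 distinct rows out of 16 strategies.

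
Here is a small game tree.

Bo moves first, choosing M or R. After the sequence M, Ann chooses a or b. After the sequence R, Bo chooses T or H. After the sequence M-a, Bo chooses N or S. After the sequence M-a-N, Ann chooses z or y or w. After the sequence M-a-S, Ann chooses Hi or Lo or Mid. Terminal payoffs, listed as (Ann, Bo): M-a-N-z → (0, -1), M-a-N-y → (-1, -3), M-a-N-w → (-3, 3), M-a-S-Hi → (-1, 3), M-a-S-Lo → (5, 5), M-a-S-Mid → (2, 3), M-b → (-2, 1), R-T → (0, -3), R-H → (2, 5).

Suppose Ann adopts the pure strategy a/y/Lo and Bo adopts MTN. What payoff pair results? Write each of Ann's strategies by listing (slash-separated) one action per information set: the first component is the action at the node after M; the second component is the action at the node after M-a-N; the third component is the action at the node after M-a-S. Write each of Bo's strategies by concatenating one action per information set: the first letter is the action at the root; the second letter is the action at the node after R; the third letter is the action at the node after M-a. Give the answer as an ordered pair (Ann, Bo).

Trace the play path from the root:
  Bo plays M
  Ann plays a at [M]
  Bo plays N at [M-a]
  Ann plays y at [M-a-N]
→ terminal payoff (-1, -3).
(Ann's choice at the node after M-a-S is never reached on this path, so it doesn't affect the outcome.)

(-1, -3)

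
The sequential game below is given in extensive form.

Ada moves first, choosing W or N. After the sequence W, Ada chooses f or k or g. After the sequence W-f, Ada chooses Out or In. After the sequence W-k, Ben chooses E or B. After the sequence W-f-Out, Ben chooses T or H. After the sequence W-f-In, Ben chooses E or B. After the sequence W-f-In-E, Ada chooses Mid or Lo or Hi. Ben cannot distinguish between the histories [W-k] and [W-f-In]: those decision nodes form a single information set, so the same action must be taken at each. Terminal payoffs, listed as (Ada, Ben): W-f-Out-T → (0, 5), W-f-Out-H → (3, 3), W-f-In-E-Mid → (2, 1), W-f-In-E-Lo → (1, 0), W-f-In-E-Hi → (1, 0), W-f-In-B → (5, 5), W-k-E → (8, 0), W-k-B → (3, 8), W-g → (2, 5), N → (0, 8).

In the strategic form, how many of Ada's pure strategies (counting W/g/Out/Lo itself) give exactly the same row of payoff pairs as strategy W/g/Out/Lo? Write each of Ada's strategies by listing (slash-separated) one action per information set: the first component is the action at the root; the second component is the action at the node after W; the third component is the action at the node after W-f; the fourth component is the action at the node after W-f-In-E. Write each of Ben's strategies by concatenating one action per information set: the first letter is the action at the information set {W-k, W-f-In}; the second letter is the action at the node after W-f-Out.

Row for W/g/Out/Lo (columns ET, EH, BT, BH): (2,5) (2,5) (2,5) (2,5).
Under W/g/Out/Lo, Ada's choice at the node after W-f and at the node after W-f-In-E can never be reached regardless of what Ben does, so varying those choices leaves every outcome unchanged.
Holding the reachable choices fixed and varying the unreachable ones freely already gives 2 × 3 = 6 equivalent strategies.
No other strategy reproduces this row, so those 6 are the full class: W/g/Out/Mid, W/g/Out/Lo, W/g/Out/Hi, W/g/In/Mid, W/g/In/Lo, W/g/In/Hi.

6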